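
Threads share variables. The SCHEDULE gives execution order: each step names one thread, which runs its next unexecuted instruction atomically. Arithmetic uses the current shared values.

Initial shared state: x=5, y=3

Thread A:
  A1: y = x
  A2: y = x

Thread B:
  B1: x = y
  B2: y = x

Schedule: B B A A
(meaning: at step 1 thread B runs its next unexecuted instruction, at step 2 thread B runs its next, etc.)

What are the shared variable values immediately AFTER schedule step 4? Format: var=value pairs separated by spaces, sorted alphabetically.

Step 1: thread B executes B1 (x = y). Shared: x=3 y=3. PCs: A@0 B@1
Step 2: thread B executes B2 (y = x). Shared: x=3 y=3. PCs: A@0 B@2
Step 3: thread A executes A1 (y = x). Shared: x=3 y=3. PCs: A@1 B@2
Step 4: thread A executes A2 (y = x). Shared: x=3 y=3. PCs: A@2 B@2

Answer: x=3 y=3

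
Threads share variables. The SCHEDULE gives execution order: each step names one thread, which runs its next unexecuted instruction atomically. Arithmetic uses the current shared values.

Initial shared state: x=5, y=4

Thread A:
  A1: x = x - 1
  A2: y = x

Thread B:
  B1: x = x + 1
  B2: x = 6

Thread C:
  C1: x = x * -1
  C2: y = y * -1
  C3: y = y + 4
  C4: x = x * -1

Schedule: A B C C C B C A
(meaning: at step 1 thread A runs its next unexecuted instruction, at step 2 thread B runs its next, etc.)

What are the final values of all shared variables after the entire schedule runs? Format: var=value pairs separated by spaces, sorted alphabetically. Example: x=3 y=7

Step 1: thread A executes A1 (x = x - 1). Shared: x=4 y=4. PCs: A@1 B@0 C@0
Step 2: thread B executes B1 (x = x + 1). Shared: x=5 y=4. PCs: A@1 B@1 C@0
Step 3: thread C executes C1 (x = x * -1). Shared: x=-5 y=4. PCs: A@1 B@1 C@1
Step 4: thread C executes C2 (y = y * -1). Shared: x=-5 y=-4. PCs: A@1 B@1 C@2
Step 5: thread C executes C3 (y = y + 4). Shared: x=-5 y=0. PCs: A@1 B@1 C@3
Step 6: thread B executes B2 (x = 6). Shared: x=6 y=0. PCs: A@1 B@2 C@3
Step 7: thread C executes C4 (x = x * -1). Shared: x=-6 y=0. PCs: A@1 B@2 C@4
Step 8: thread A executes A2 (y = x). Shared: x=-6 y=-6. PCs: A@2 B@2 C@4

Answer: x=-6 y=-6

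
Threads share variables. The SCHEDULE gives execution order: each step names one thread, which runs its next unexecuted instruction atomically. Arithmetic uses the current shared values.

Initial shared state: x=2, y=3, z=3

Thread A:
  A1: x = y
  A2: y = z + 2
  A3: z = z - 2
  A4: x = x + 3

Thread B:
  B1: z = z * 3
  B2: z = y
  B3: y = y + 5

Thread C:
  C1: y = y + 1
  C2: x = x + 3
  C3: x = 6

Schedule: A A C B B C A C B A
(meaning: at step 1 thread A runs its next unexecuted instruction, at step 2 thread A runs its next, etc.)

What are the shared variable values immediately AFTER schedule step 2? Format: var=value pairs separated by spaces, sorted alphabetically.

Answer: x=3 y=5 z=3

Derivation:
Step 1: thread A executes A1 (x = y). Shared: x=3 y=3 z=3. PCs: A@1 B@0 C@0
Step 2: thread A executes A2 (y = z + 2). Shared: x=3 y=5 z=3. PCs: A@2 B@0 C@0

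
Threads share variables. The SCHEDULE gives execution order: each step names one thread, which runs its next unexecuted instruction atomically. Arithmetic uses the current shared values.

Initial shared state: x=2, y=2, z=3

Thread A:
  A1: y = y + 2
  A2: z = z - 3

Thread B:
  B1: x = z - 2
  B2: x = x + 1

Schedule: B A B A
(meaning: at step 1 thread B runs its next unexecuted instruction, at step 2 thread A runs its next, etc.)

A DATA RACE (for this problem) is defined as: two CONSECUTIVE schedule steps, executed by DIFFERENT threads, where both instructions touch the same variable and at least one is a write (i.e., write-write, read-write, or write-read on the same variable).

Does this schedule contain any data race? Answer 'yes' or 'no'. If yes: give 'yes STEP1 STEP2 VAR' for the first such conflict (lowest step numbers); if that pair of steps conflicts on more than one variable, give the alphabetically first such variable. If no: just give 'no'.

Answer: no

Derivation:
Steps 1,2: B(r=z,w=x) vs A(r=y,w=y). No conflict.
Steps 2,3: A(r=y,w=y) vs B(r=x,w=x). No conflict.
Steps 3,4: B(r=x,w=x) vs A(r=z,w=z). No conflict.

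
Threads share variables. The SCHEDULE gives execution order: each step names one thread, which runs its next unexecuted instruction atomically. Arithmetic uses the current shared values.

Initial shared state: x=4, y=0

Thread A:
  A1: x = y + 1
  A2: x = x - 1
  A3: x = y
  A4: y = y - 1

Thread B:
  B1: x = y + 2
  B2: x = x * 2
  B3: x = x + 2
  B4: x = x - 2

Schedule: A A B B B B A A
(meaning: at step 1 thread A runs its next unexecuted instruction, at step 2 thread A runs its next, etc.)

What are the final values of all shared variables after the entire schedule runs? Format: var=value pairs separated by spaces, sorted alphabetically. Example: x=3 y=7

Step 1: thread A executes A1 (x = y + 1). Shared: x=1 y=0. PCs: A@1 B@0
Step 2: thread A executes A2 (x = x - 1). Shared: x=0 y=0. PCs: A@2 B@0
Step 3: thread B executes B1 (x = y + 2). Shared: x=2 y=0. PCs: A@2 B@1
Step 4: thread B executes B2 (x = x * 2). Shared: x=4 y=0. PCs: A@2 B@2
Step 5: thread B executes B3 (x = x + 2). Shared: x=6 y=0. PCs: A@2 B@3
Step 6: thread B executes B4 (x = x - 2). Shared: x=4 y=0. PCs: A@2 B@4
Step 7: thread A executes A3 (x = y). Shared: x=0 y=0. PCs: A@3 B@4
Step 8: thread A executes A4 (y = y - 1). Shared: x=0 y=-1. PCs: A@4 B@4

Answer: x=0 y=-1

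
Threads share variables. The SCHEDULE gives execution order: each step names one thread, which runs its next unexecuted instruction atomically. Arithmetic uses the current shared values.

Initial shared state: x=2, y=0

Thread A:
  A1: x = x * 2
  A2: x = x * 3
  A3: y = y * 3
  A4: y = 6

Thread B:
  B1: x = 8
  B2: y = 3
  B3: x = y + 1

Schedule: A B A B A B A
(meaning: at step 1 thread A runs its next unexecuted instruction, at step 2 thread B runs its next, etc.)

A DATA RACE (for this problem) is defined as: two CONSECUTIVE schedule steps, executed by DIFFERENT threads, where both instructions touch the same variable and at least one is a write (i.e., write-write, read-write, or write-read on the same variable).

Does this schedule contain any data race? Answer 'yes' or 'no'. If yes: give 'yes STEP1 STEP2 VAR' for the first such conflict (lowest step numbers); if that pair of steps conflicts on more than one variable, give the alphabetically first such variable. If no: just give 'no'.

Answer: yes 1 2 x

Derivation:
Steps 1,2: A(x = x * 2) vs B(x = 8). RACE on x (W-W).
Steps 2,3: B(x = 8) vs A(x = x * 3). RACE on x (W-W).
Steps 3,4: A(r=x,w=x) vs B(r=-,w=y). No conflict.
Steps 4,5: B(y = 3) vs A(y = y * 3). RACE on y (W-W).
Steps 5,6: A(y = y * 3) vs B(x = y + 1). RACE on y (W-R).
Steps 6,7: B(x = y + 1) vs A(y = 6). RACE on y (R-W).
First conflict at steps 1,2.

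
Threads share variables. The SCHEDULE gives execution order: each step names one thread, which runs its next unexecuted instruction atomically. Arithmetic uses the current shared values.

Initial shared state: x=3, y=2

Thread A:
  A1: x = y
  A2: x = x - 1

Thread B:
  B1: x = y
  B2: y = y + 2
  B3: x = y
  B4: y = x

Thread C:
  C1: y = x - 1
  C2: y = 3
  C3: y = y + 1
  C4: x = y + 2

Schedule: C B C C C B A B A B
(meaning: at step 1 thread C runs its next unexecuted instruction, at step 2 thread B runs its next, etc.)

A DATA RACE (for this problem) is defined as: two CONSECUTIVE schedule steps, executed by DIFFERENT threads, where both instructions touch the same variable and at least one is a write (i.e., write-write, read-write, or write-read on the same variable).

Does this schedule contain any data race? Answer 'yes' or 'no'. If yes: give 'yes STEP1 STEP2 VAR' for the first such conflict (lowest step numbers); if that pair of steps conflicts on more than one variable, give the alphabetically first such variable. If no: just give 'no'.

Steps 1,2: C(y = x - 1) vs B(x = y). RACE on x (R-W), y (W-R). Multiple vars; alphabetically first is x.
Steps 2,3: B(x = y) vs C(y = 3). RACE on y (R-W).
Steps 3,4: same thread (C). No race.
Steps 4,5: same thread (C). No race.
Steps 5,6: C(x = y + 2) vs B(y = y + 2). RACE on y (R-W).
Steps 6,7: B(y = y + 2) vs A(x = y). RACE on y (W-R).
Steps 7,8: A(x = y) vs B(x = y). RACE on x (W-W).
Steps 8,9: B(x = y) vs A(x = x - 1). RACE on x (W-W).
Steps 9,10: A(x = x - 1) vs B(y = x). RACE on x (W-R).
First conflict at steps 1,2.

Answer: yes 1 2 x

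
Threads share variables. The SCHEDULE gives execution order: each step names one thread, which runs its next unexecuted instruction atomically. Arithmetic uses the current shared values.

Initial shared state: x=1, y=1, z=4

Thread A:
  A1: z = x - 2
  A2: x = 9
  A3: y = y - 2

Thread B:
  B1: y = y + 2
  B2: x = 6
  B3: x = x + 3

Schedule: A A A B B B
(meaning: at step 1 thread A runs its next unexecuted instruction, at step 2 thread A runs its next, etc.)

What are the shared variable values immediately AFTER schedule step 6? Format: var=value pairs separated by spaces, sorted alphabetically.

Step 1: thread A executes A1 (z = x - 2). Shared: x=1 y=1 z=-1. PCs: A@1 B@0
Step 2: thread A executes A2 (x = 9). Shared: x=9 y=1 z=-1. PCs: A@2 B@0
Step 3: thread A executes A3 (y = y - 2). Shared: x=9 y=-1 z=-1. PCs: A@3 B@0
Step 4: thread B executes B1 (y = y + 2). Shared: x=9 y=1 z=-1. PCs: A@3 B@1
Step 5: thread B executes B2 (x = 6). Shared: x=6 y=1 z=-1. PCs: A@3 B@2
Step 6: thread B executes B3 (x = x + 3). Shared: x=9 y=1 z=-1. PCs: A@3 B@3

Answer: x=9 y=1 z=-1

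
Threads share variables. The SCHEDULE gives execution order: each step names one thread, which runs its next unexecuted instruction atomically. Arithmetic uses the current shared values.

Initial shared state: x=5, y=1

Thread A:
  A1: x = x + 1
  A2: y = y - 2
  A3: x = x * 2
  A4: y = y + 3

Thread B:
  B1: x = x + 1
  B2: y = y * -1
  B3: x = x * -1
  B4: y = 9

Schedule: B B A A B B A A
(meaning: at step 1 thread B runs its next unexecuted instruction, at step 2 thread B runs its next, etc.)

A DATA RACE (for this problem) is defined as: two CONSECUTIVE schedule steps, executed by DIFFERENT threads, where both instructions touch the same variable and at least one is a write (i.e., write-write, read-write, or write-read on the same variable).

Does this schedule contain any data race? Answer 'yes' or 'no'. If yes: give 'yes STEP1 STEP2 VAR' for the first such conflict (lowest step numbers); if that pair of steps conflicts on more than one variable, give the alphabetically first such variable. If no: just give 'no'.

Answer: no

Derivation:
Steps 1,2: same thread (B). No race.
Steps 2,3: B(r=y,w=y) vs A(r=x,w=x). No conflict.
Steps 3,4: same thread (A). No race.
Steps 4,5: A(r=y,w=y) vs B(r=x,w=x). No conflict.
Steps 5,6: same thread (B). No race.
Steps 6,7: B(r=-,w=y) vs A(r=x,w=x). No conflict.
Steps 7,8: same thread (A). No race.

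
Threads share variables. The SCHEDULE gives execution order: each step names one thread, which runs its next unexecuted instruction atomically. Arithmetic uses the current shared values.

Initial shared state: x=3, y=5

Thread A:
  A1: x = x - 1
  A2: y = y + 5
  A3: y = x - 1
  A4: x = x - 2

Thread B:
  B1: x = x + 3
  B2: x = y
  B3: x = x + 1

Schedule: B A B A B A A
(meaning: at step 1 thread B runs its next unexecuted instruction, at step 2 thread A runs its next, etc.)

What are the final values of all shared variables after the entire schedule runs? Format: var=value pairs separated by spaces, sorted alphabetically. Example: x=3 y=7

Answer: x=4 y=5

Derivation:
Step 1: thread B executes B1 (x = x + 3). Shared: x=6 y=5. PCs: A@0 B@1
Step 2: thread A executes A1 (x = x - 1). Shared: x=5 y=5. PCs: A@1 B@1
Step 3: thread B executes B2 (x = y). Shared: x=5 y=5. PCs: A@1 B@2
Step 4: thread A executes A2 (y = y + 5). Shared: x=5 y=10. PCs: A@2 B@2
Step 5: thread B executes B3 (x = x + 1). Shared: x=6 y=10. PCs: A@2 B@3
Step 6: thread A executes A3 (y = x - 1). Shared: x=6 y=5. PCs: A@3 B@3
Step 7: thread A executes A4 (x = x - 2). Shared: x=4 y=5. PCs: A@4 B@3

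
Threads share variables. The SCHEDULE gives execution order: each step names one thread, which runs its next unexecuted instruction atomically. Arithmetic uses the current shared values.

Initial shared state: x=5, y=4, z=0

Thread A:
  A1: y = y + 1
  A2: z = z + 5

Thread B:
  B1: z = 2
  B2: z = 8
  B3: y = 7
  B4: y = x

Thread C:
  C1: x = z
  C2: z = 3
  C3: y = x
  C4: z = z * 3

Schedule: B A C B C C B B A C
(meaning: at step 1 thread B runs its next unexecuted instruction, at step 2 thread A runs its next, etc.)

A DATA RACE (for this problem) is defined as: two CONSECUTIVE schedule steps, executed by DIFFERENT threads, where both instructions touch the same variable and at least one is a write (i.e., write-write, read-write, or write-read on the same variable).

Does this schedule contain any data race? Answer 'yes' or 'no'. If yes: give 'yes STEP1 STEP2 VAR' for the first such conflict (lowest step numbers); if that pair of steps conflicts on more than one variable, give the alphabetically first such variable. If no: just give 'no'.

Steps 1,2: B(r=-,w=z) vs A(r=y,w=y). No conflict.
Steps 2,3: A(r=y,w=y) vs C(r=z,w=x). No conflict.
Steps 3,4: C(x = z) vs B(z = 8). RACE on z (R-W).
Steps 4,5: B(z = 8) vs C(z = 3). RACE on z (W-W).
Steps 5,6: same thread (C). No race.
Steps 6,7: C(y = x) vs B(y = 7). RACE on y (W-W).
Steps 7,8: same thread (B). No race.
Steps 8,9: B(r=x,w=y) vs A(r=z,w=z). No conflict.
Steps 9,10: A(z = z + 5) vs C(z = z * 3). RACE on z (W-W).
First conflict at steps 3,4.

Answer: yes 3 4 z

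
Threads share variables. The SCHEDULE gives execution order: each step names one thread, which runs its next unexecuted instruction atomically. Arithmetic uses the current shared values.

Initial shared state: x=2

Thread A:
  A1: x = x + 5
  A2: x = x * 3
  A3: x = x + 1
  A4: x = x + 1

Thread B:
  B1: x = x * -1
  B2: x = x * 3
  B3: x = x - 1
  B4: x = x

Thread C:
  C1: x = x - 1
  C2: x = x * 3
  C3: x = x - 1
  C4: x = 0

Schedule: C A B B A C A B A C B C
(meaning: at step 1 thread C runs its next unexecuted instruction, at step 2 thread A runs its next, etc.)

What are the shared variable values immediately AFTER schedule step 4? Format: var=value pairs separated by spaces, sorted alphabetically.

Step 1: thread C executes C1 (x = x - 1). Shared: x=1. PCs: A@0 B@0 C@1
Step 2: thread A executes A1 (x = x + 5). Shared: x=6. PCs: A@1 B@0 C@1
Step 3: thread B executes B1 (x = x * -1). Shared: x=-6. PCs: A@1 B@1 C@1
Step 4: thread B executes B2 (x = x * 3). Shared: x=-18. PCs: A@1 B@2 C@1

Answer: x=-18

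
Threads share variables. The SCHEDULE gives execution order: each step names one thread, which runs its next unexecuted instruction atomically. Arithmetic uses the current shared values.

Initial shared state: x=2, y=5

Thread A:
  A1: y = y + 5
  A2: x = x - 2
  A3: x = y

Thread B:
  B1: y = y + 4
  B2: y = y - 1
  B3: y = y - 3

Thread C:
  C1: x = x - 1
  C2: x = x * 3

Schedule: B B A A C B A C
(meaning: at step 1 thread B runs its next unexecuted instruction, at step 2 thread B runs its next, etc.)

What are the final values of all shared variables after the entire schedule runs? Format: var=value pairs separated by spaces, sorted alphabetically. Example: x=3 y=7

Step 1: thread B executes B1 (y = y + 4). Shared: x=2 y=9. PCs: A@0 B@1 C@0
Step 2: thread B executes B2 (y = y - 1). Shared: x=2 y=8. PCs: A@0 B@2 C@0
Step 3: thread A executes A1 (y = y + 5). Shared: x=2 y=13. PCs: A@1 B@2 C@0
Step 4: thread A executes A2 (x = x - 2). Shared: x=0 y=13. PCs: A@2 B@2 C@0
Step 5: thread C executes C1 (x = x - 1). Shared: x=-1 y=13. PCs: A@2 B@2 C@1
Step 6: thread B executes B3 (y = y - 3). Shared: x=-1 y=10. PCs: A@2 B@3 C@1
Step 7: thread A executes A3 (x = y). Shared: x=10 y=10. PCs: A@3 B@3 C@1
Step 8: thread C executes C2 (x = x * 3). Shared: x=30 y=10. PCs: A@3 B@3 C@2

Answer: x=30 y=10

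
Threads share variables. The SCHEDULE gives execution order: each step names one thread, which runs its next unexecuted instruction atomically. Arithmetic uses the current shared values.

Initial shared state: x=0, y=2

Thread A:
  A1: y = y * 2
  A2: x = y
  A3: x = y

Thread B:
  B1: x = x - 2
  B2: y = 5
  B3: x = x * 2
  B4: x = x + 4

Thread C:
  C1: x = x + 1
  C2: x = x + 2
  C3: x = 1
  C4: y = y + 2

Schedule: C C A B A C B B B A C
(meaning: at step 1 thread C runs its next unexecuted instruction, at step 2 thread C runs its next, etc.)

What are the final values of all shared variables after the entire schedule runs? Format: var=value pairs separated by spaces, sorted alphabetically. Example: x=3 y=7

Answer: x=5 y=7

Derivation:
Step 1: thread C executes C1 (x = x + 1). Shared: x=1 y=2. PCs: A@0 B@0 C@1
Step 2: thread C executes C2 (x = x + 2). Shared: x=3 y=2. PCs: A@0 B@0 C@2
Step 3: thread A executes A1 (y = y * 2). Shared: x=3 y=4. PCs: A@1 B@0 C@2
Step 4: thread B executes B1 (x = x - 2). Shared: x=1 y=4. PCs: A@1 B@1 C@2
Step 5: thread A executes A2 (x = y). Shared: x=4 y=4. PCs: A@2 B@1 C@2
Step 6: thread C executes C3 (x = 1). Shared: x=1 y=4. PCs: A@2 B@1 C@3
Step 7: thread B executes B2 (y = 5). Shared: x=1 y=5. PCs: A@2 B@2 C@3
Step 8: thread B executes B3 (x = x * 2). Shared: x=2 y=5. PCs: A@2 B@3 C@3
Step 9: thread B executes B4 (x = x + 4). Shared: x=6 y=5. PCs: A@2 B@4 C@3
Step 10: thread A executes A3 (x = y). Shared: x=5 y=5. PCs: A@3 B@4 C@3
Step 11: thread C executes C4 (y = y + 2). Shared: x=5 y=7. PCs: A@3 B@4 C@4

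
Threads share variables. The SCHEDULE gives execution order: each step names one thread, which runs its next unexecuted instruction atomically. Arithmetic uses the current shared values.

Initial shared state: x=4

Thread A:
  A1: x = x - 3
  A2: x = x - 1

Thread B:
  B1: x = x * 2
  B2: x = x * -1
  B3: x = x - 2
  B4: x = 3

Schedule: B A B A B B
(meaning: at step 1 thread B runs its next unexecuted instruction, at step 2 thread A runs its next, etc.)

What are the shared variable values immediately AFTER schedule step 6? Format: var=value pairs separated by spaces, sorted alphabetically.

Step 1: thread B executes B1 (x = x * 2). Shared: x=8. PCs: A@0 B@1
Step 2: thread A executes A1 (x = x - 3). Shared: x=5. PCs: A@1 B@1
Step 3: thread B executes B2 (x = x * -1). Shared: x=-5. PCs: A@1 B@2
Step 4: thread A executes A2 (x = x - 1). Shared: x=-6. PCs: A@2 B@2
Step 5: thread B executes B3 (x = x - 2). Shared: x=-8. PCs: A@2 B@3
Step 6: thread B executes B4 (x = 3). Shared: x=3. PCs: A@2 B@4

Answer: x=3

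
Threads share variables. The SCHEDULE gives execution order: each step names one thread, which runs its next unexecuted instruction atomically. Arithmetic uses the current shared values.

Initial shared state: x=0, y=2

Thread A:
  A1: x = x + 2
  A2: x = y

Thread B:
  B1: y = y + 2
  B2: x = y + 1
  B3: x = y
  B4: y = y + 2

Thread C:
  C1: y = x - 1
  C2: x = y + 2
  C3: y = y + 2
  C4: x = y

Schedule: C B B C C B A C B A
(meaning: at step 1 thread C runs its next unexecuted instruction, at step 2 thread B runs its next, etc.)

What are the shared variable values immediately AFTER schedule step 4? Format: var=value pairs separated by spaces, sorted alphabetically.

Step 1: thread C executes C1 (y = x - 1). Shared: x=0 y=-1. PCs: A@0 B@0 C@1
Step 2: thread B executes B1 (y = y + 2). Shared: x=0 y=1. PCs: A@0 B@1 C@1
Step 3: thread B executes B2 (x = y + 1). Shared: x=2 y=1. PCs: A@0 B@2 C@1
Step 4: thread C executes C2 (x = y + 2). Shared: x=3 y=1. PCs: A@0 B@2 C@2

Answer: x=3 y=1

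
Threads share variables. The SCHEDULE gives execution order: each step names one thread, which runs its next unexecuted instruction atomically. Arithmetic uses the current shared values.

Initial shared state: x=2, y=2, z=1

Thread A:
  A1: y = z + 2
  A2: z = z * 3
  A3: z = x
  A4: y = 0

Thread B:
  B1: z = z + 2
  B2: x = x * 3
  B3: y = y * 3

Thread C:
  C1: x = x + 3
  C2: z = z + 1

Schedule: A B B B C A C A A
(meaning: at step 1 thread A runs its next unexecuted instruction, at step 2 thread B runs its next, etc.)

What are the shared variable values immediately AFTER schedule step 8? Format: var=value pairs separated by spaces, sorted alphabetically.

Answer: x=9 y=9 z=9

Derivation:
Step 1: thread A executes A1 (y = z + 2). Shared: x=2 y=3 z=1. PCs: A@1 B@0 C@0
Step 2: thread B executes B1 (z = z + 2). Shared: x=2 y=3 z=3. PCs: A@1 B@1 C@0
Step 3: thread B executes B2 (x = x * 3). Shared: x=6 y=3 z=3. PCs: A@1 B@2 C@0
Step 4: thread B executes B3 (y = y * 3). Shared: x=6 y=9 z=3. PCs: A@1 B@3 C@0
Step 5: thread C executes C1 (x = x + 3). Shared: x=9 y=9 z=3. PCs: A@1 B@3 C@1
Step 6: thread A executes A2 (z = z * 3). Shared: x=9 y=9 z=9. PCs: A@2 B@3 C@1
Step 7: thread C executes C2 (z = z + 1). Shared: x=9 y=9 z=10. PCs: A@2 B@3 C@2
Step 8: thread A executes A3 (z = x). Shared: x=9 y=9 z=9. PCs: A@3 B@3 C@2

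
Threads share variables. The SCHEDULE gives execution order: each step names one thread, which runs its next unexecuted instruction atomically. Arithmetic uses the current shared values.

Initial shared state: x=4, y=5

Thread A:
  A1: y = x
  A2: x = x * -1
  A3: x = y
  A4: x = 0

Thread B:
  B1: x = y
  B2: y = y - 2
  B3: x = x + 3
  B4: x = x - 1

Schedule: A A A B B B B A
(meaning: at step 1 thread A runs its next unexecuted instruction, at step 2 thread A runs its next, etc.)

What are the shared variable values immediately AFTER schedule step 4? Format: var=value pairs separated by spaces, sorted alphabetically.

Answer: x=4 y=4

Derivation:
Step 1: thread A executes A1 (y = x). Shared: x=4 y=4. PCs: A@1 B@0
Step 2: thread A executes A2 (x = x * -1). Shared: x=-4 y=4. PCs: A@2 B@0
Step 3: thread A executes A3 (x = y). Shared: x=4 y=4. PCs: A@3 B@0
Step 4: thread B executes B1 (x = y). Shared: x=4 y=4. PCs: A@3 B@1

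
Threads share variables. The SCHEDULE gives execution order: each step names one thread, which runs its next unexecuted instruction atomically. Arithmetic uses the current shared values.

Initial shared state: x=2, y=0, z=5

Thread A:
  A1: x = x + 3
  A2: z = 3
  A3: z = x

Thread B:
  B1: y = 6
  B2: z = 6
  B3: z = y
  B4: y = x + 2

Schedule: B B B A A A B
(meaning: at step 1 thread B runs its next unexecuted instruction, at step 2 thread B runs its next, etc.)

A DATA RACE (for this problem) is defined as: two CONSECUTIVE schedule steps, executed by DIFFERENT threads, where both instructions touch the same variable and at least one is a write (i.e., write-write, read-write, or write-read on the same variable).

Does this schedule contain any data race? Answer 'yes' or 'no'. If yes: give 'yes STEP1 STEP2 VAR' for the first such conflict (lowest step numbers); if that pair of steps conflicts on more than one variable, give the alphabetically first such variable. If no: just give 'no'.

Answer: no

Derivation:
Steps 1,2: same thread (B). No race.
Steps 2,3: same thread (B). No race.
Steps 3,4: B(r=y,w=z) vs A(r=x,w=x). No conflict.
Steps 4,5: same thread (A). No race.
Steps 5,6: same thread (A). No race.
Steps 6,7: A(r=x,w=z) vs B(r=x,w=y). No conflict.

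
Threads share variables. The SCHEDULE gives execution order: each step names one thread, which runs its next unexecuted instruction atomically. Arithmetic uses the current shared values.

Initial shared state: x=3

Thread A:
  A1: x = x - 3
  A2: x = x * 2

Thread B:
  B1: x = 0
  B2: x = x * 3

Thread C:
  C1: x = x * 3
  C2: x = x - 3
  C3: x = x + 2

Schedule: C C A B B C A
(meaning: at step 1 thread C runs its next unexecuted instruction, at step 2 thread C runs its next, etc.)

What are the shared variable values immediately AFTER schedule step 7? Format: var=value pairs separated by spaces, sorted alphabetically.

Step 1: thread C executes C1 (x = x * 3). Shared: x=9. PCs: A@0 B@0 C@1
Step 2: thread C executes C2 (x = x - 3). Shared: x=6. PCs: A@0 B@0 C@2
Step 3: thread A executes A1 (x = x - 3). Shared: x=3. PCs: A@1 B@0 C@2
Step 4: thread B executes B1 (x = 0). Shared: x=0. PCs: A@1 B@1 C@2
Step 5: thread B executes B2 (x = x * 3). Shared: x=0. PCs: A@1 B@2 C@2
Step 6: thread C executes C3 (x = x + 2). Shared: x=2. PCs: A@1 B@2 C@3
Step 7: thread A executes A2 (x = x * 2). Shared: x=4. PCs: A@2 B@2 C@3

Answer: x=4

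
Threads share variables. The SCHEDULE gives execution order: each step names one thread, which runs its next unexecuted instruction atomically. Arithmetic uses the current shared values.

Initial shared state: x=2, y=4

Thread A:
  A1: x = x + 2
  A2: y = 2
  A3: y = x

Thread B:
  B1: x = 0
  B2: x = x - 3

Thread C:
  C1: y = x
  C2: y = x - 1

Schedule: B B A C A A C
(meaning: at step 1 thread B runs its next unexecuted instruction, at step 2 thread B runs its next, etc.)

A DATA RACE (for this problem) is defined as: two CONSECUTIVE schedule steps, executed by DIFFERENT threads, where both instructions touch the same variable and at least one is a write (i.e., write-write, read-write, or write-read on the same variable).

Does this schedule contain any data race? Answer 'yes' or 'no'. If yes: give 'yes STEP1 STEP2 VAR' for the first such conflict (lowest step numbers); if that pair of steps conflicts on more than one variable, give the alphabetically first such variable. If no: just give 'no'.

Answer: yes 2 3 x

Derivation:
Steps 1,2: same thread (B). No race.
Steps 2,3: B(x = x - 3) vs A(x = x + 2). RACE on x (W-W).
Steps 3,4: A(x = x + 2) vs C(y = x). RACE on x (W-R).
Steps 4,5: C(y = x) vs A(y = 2). RACE on y (W-W).
Steps 5,6: same thread (A). No race.
Steps 6,7: A(y = x) vs C(y = x - 1). RACE on y (W-W).
First conflict at steps 2,3.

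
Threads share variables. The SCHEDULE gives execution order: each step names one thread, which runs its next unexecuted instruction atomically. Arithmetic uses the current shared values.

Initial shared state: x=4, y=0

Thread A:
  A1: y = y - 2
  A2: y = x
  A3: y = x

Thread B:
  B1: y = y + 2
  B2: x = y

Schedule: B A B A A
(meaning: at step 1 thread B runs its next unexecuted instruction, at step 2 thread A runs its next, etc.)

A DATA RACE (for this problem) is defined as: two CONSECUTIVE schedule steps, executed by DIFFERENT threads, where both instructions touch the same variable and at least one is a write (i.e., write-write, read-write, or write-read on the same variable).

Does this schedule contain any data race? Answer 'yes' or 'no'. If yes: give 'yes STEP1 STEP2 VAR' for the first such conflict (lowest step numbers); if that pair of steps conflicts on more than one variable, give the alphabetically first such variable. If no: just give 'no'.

Steps 1,2: B(y = y + 2) vs A(y = y - 2). RACE on y (W-W).
Steps 2,3: A(y = y - 2) vs B(x = y). RACE on y (W-R).
Steps 3,4: B(x = y) vs A(y = x). RACE on x (W-R), y (R-W). Multiple vars; alphabetically first is x.
Steps 4,5: same thread (A). No race.
First conflict at steps 1,2.

Answer: yes 1 2 y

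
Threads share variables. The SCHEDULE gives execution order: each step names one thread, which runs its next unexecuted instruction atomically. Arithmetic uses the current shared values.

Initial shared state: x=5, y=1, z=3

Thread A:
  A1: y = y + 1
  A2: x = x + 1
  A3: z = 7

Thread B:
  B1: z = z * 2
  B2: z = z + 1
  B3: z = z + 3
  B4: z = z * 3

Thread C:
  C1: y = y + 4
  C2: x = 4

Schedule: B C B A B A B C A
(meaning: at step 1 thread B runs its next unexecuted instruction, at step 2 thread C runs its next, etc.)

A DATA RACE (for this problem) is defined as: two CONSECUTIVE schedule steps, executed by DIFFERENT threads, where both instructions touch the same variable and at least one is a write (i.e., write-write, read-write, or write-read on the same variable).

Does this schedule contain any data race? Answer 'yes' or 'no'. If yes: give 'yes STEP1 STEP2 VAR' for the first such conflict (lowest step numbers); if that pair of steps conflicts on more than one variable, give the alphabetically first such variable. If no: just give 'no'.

Steps 1,2: B(r=z,w=z) vs C(r=y,w=y). No conflict.
Steps 2,3: C(r=y,w=y) vs B(r=z,w=z). No conflict.
Steps 3,4: B(r=z,w=z) vs A(r=y,w=y). No conflict.
Steps 4,5: A(r=y,w=y) vs B(r=z,w=z). No conflict.
Steps 5,6: B(r=z,w=z) vs A(r=x,w=x). No conflict.
Steps 6,7: A(r=x,w=x) vs B(r=z,w=z). No conflict.
Steps 7,8: B(r=z,w=z) vs C(r=-,w=x). No conflict.
Steps 8,9: C(r=-,w=x) vs A(r=-,w=z). No conflict.

Answer: no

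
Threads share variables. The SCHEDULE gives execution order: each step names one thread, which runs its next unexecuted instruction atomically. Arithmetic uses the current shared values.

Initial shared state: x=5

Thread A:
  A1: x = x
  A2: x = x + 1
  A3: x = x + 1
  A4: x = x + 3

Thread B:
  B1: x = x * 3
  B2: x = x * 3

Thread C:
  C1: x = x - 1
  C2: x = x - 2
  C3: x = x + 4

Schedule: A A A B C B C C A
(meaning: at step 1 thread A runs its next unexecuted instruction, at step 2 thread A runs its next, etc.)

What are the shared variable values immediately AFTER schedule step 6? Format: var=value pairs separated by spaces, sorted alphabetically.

Step 1: thread A executes A1 (x = x). Shared: x=5. PCs: A@1 B@0 C@0
Step 2: thread A executes A2 (x = x + 1). Shared: x=6. PCs: A@2 B@0 C@0
Step 3: thread A executes A3 (x = x + 1). Shared: x=7. PCs: A@3 B@0 C@0
Step 4: thread B executes B1 (x = x * 3). Shared: x=21. PCs: A@3 B@1 C@0
Step 5: thread C executes C1 (x = x - 1). Shared: x=20. PCs: A@3 B@1 C@1
Step 6: thread B executes B2 (x = x * 3). Shared: x=60. PCs: A@3 B@2 C@1

Answer: x=60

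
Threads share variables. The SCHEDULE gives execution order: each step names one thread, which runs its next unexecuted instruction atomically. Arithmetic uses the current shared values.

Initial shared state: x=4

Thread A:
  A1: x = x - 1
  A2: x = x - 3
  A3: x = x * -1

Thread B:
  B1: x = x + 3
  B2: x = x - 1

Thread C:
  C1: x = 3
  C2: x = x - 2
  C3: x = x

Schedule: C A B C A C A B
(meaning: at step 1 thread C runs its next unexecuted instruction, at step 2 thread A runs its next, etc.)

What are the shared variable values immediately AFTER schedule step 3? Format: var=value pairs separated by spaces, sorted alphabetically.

Answer: x=5

Derivation:
Step 1: thread C executes C1 (x = 3). Shared: x=3. PCs: A@0 B@0 C@1
Step 2: thread A executes A1 (x = x - 1). Shared: x=2. PCs: A@1 B@0 C@1
Step 3: thread B executes B1 (x = x + 3). Shared: x=5. PCs: A@1 B@1 C@1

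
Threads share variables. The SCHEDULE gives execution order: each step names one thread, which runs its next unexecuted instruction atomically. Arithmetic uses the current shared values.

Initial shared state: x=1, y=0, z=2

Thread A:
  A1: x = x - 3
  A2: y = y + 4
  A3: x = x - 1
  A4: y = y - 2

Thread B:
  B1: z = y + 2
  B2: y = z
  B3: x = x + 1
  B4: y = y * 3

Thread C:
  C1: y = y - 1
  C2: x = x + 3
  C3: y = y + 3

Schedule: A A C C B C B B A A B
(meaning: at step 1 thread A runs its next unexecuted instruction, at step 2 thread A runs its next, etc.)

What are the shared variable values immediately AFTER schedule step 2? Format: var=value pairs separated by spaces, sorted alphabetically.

Step 1: thread A executes A1 (x = x - 3). Shared: x=-2 y=0 z=2. PCs: A@1 B@0 C@0
Step 2: thread A executes A2 (y = y + 4). Shared: x=-2 y=4 z=2. PCs: A@2 B@0 C@0

Answer: x=-2 y=4 z=2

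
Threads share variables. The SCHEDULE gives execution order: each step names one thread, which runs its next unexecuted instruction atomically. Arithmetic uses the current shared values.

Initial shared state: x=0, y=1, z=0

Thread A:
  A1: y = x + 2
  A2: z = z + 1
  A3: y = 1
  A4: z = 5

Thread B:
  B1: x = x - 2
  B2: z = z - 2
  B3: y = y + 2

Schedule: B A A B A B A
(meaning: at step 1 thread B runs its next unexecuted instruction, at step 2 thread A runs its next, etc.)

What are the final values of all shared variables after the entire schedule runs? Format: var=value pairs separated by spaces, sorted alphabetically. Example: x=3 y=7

Step 1: thread B executes B1 (x = x - 2). Shared: x=-2 y=1 z=0. PCs: A@0 B@1
Step 2: thread A executes A1 (y = x + 2). Shared: x=-2 y=0 z=0. PCs: A@1 B@1
Step 3: thread A executes A2 (z = z + 1). Shared: x=-2 y=0 z=1. PCs: A@2 B@1
Step 4: thread B executes B2 (z = z - 2). Shared: x=-2 y=0 z=-1. PCs: A@2 B@2
Step 5: thread A executes A3 (y = 1). Shared: x=-2 y=1 z=-1. PCs: A@3 B@2
Step 6: thread B executes B3 (y = y + 2). Shared: x=-2 y=3 z=-1. PCs: A@3 B@3
Step 7: thread A executes A4 (z = 5). Shared: x=-2 y=3 z=5. PCs: A@4 B@3

Answer: x=-2 y=3 z=5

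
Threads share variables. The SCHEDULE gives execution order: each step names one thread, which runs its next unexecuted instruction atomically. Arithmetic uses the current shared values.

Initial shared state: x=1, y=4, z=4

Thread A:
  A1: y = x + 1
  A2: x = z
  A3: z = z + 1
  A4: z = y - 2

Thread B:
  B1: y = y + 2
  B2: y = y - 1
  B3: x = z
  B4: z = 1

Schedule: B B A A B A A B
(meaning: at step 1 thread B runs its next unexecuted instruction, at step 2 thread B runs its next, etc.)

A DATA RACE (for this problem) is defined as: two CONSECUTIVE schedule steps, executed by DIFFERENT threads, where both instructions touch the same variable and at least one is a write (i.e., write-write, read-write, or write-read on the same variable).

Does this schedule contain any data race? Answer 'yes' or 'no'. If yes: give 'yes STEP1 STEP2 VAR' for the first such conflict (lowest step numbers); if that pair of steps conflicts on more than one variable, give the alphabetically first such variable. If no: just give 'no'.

Answer: yes 2 3 y

Derivation:
Steps 1,2: same thread (B). No race.
Steps 2,3: B(y = y - 1) vs A(y = x + 1). RACE on y (W-W).
Steps 3,4: same thread (A). No race.
Steps 4,5: A(x = z) vs B(x = z). RACE on x (W-W).
Steps 5,6: B(x = z) vs A(z = z + 1). RACE on z (R-W).
Steps 6,7: same thread (A). No race.
Steps 7,8: A(z = y - 2) vs B(z = 1). RACE on z (W-W).
First conflict at steps 2,3.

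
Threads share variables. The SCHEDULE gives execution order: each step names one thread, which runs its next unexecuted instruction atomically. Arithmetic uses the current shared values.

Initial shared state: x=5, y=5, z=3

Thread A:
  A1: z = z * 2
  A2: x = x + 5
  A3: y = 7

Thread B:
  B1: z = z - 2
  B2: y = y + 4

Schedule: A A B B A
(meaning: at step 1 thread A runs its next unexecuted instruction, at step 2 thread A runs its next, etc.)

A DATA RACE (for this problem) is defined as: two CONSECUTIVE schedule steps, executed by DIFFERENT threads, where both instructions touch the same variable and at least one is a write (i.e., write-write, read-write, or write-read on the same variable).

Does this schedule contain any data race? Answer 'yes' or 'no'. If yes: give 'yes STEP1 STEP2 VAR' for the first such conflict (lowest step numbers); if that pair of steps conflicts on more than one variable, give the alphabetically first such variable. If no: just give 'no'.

Steps 1,2: same thread (A). No race.
Steps 2,3: A(r=x,w=x) vs B(r=z,w=z). No conflict.
Steps 3,4: same thread (B). No race.
Steps 4,5: B(y = y + 4) vs A(y = 7). RACE on y (W-W).
First conflict at steps 4,5.

Answer: yes 4 5 y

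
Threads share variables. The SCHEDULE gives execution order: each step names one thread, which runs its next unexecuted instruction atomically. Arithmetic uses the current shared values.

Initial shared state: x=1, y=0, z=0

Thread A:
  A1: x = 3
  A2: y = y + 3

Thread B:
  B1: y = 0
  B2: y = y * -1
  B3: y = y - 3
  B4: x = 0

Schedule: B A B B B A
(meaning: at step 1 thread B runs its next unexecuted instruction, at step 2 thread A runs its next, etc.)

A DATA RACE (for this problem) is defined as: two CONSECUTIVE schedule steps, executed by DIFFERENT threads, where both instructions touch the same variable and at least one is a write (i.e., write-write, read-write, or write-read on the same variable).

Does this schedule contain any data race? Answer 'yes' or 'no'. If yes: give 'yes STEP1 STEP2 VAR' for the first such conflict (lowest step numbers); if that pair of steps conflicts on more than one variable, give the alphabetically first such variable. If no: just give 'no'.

Steps 1,2: B(r=-,w=y) vs A(r=-,w=x). No conflict.
Steps 2,3: A(r=-,w=x) vs B(r=y,w=y). No conflict.
Steps 3,4: same thread (B). No race.
Steps 4,5: same thread (B). No race.
Steps 5,6: B(r=-,w=x) vs A(r=y,w=y). No conflict.

Answer: no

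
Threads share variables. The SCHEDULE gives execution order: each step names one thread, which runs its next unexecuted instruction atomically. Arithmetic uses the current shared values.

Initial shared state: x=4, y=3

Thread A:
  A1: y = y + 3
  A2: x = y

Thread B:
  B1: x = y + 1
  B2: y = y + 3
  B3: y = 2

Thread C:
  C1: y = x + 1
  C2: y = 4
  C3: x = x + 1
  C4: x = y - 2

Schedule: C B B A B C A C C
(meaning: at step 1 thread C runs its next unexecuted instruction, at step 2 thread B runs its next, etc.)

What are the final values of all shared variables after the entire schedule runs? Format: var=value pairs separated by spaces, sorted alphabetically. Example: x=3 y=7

Step 1: thread C executes C1 (y = x + 1). Shared: x=4 y=5. PCs: A@0 B@0 C@1
Step 2: thread B executes B1 (x = y + 1). Shared: x=6 y=5. PCs: A@0 B@1 C@1
Step 3: thread B executes B2 (y = y + 3). Shared: x=6 y=8. PCs: A@0 B@2 C@1
Step 4: thread A executes A1 (y = y + 3). Shared: x=6 y=11. PCs: A@1 B@2 C@1
Step 5: thread B executes B3 (y = 2). Shared: x=6 y=2. PCs: A@1 B@3 C@1
Step 6: thread C executes C2 (y = 4). Shared: x=6 y=4. PCs: A@1 B@3 C@2
Step 7: thread A executes A2 (x = y). Shared: x=4 y=4. PCs: A@2 B@3 C@2
Step 8: thread C executes C3 (x = x + 1). Shared: x=5 y=4. PCs: A@2 B@3 C@3
Step 9: thread C executes C4 (x = y - 2). Shared: x=2 y=4. PCs: A@2 B@3 C@4

Answer: x=2 y=4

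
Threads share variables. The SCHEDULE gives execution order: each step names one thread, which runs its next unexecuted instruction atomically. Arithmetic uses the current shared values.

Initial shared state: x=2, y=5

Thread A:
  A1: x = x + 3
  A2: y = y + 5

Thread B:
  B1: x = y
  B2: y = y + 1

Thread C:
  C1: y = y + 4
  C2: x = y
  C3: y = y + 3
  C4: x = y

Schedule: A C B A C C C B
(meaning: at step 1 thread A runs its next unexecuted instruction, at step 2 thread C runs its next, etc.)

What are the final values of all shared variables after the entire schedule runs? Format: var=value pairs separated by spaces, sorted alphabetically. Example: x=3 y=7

Answer: x=17 y=18

Derivation:
Step 1: thread A executes A1 (x = x + 3). Shared: x=5 y=5. PCs: A@1 B@0 C@0
Step 2: thread C executes C1 (y = y + 4). Shared: x=5 y=9. PCs: A@1 B@0 C@1
Step 3: thread B executes B1 (x = y). Shared: x=9 y=9. PCs: A@1 B@1 C@1
Step 4: thread A executes A2 (y = y + 5). Shared: x=9 y=14. PCs: A@2 B@1 C@1
Step 5: thread C executes C2 (x = y). Shared: x=14 y=14. PCs: A@2 B@1 C@2
Step 6: thread C executes C3 (y = y + 3). Shared: x=14 y=17. PCs: A@2 B@1 C@3
Step 7: thread C executes C4 (x = y). Shared: x=17 y=17. PCs: A@2 B@1 C@4
Step 8: thread B executes B2 (y = y + 1). Shared: x=17 y=18. PCs: A@2 B@2 C@4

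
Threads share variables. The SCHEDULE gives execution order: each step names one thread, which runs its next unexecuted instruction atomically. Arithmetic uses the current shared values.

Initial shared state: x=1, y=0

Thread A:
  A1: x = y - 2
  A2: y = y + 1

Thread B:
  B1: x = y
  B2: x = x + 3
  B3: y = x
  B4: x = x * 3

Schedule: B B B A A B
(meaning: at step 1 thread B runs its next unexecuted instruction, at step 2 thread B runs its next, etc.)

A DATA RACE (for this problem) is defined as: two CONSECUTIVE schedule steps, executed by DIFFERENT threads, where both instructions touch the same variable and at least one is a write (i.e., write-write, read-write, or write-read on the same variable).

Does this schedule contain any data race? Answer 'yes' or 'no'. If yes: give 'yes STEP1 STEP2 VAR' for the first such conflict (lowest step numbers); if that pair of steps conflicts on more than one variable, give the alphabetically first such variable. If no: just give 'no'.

Steps 1,2: same thread (B). No race.
Steps 2,3: same thread (B). No race.
Steps 3,4: B(y = x) vs A(x = y - 2). RACE on x (R-W), y (W-R). Multiple vars; alphabetically first is x.
Steps 4,5: same thread (A). No race.
Steps 5,6: A(r=y,w=y) vs B(r=x,w=x). No conflict.
First conflict at steps 3,4.

Answer: yes 3 4 x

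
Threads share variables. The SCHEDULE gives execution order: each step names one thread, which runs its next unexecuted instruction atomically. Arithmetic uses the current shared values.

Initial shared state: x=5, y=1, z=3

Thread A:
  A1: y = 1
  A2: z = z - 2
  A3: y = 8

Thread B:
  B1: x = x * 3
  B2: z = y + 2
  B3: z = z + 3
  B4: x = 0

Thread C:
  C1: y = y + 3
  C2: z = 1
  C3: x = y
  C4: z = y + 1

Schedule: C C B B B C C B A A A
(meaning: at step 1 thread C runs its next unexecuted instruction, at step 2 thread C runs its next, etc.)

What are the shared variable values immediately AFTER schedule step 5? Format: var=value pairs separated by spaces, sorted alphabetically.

Step 1: thread C executes C1 (y = y + 3). Shared: x=5 y=4 z=3. PCs: A@0 B@0 C@1
Step 2: thread C executes C2 (z = 1). Shared: x=5 y=4 z=1. PCs: A@0 B@0 C@2
Step 3: thread B executes B1 (x = x * 3). Shared: x=15 y=4 z=1. PCs: A@0 B@1 C@2
Step 4: thread B executes B2 (z = y + 2). Shared: x=15 y=4 z=6. PCs: A@0 B@2 C@2
Step 5: thread B executes B3 (z = z + 3). Shared: x=15 y=4 z=9. PCs: A@0 B@3 C@2

Answer: x=15 y=4 z=9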